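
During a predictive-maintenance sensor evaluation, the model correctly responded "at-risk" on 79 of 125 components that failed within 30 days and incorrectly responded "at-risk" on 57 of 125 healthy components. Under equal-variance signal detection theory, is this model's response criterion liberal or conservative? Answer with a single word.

liberal

z(H) = 0.337, z(FA) = -0.111
c = −½·(z(H) + z(FA)) = -0.113
c < 0 → liberal criterion (biased toward responding “yes”).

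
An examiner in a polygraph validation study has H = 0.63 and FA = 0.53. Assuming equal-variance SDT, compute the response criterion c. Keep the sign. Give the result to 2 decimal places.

c = -0.20

z(0.63) = 0.332, z(0.53) = 0.075
c = −½·[z(H) + z(FA)] = −0.5 × (0.332 + 0.075) = -0.2035
c < 0: the examiner has a liberal response bias.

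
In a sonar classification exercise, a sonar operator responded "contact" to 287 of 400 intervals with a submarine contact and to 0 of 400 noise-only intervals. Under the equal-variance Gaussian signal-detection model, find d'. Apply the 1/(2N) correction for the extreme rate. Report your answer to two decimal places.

d' = 3.60

The false-alarm rate is 0/400 = 0, so apply the 1/(2N) correction: FA → 1/(2·400) = 0.00125.
z(H) = z(0.71750) = 0.575
z(FA) = z(0.00125) = -3.023
d' = 0.575 − (-3.023) = 3.598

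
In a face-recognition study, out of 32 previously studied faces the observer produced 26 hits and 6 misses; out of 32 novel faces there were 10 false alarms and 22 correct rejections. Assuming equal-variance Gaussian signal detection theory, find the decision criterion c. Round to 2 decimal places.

H = 26/32 = 0.8125
FA = 10/32 = 0.3125
z(H) = 0.8871
z(FA) = -0.4888
c = −½·[z(H) + z(FA)] = −0.5 × (0.8871 + (-0.4888)) = -0.19915
c < 0: the observer has a liberal response bias.

c = -0.20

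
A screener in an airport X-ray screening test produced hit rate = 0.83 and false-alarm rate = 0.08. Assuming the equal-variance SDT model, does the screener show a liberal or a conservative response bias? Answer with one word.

z(H) = 0.954, z(FA) = -1.405
c = −½·(z(H) + z(FA)) = 0.2255
c > 0 → conservative criterion (biased toward responding “no”).

conservative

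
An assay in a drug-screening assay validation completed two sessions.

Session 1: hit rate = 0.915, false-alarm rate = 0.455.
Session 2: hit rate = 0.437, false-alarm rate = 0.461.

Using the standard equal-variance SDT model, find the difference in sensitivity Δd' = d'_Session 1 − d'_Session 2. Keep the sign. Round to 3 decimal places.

Δd' = 1.546

Session 1: z(0.915) = 1.3722, z(0.455) = -0.1130, d' = 1.4852
Session 2: z(0.437) = -0.1586, z(0.461) = -0.0979, d' = -0.0607
Δd' = d'_Session 1 − d'_Session 2 = 1.4852 − (-0.0607) = 1.5459
Session 1 has the higher sensitivity.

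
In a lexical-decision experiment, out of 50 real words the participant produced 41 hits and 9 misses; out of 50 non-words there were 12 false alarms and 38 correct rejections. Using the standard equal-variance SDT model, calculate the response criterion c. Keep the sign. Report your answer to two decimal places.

H = 41/50 = 0.8200
FA = 12/50 = 0.2400
Φ⁻¹(H) = 0.9154
Φ⁻¹(FA) = -0.7063
c = −½·[z(H) + z(FA)] = −0.5 × (0.9154 + (-0.7063)) = -0.10455

c = -0.10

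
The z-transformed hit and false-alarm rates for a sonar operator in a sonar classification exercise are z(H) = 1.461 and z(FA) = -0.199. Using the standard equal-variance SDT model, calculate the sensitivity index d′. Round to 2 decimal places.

d′ = 1.66

d' = z(H) − z(FA) = 1.461 − (-0.199) = 1.660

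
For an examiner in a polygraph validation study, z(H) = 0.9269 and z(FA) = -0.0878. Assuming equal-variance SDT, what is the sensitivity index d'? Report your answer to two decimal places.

d' = z(H) − z(FA) = 0.9269 − (-0.0878) = 1.0147

d' = 1.01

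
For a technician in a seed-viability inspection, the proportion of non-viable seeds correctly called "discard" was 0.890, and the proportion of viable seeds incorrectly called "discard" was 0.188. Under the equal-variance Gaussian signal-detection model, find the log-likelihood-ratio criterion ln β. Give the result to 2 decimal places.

z(0.890) = 1.227, z(0.188) = -0.885
ln β = −½·[z(H)² − z(FA)²] = −0.5 × (1.506 − 0.783) = -0.3615

ln β = -0.36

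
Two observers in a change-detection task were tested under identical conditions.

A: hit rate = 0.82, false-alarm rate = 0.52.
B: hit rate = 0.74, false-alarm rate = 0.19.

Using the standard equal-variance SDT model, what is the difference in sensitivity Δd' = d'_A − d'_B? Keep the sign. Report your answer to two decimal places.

Δd' = -0.66

A: z(0.82) = 0.915, z(0.52) = 0.050, d' = 0.865
B: z(0.74) = 0.643, z(0.19) = -0.878, d' = 1.521
Δd' = d'_A − d'_B = 0.865 − 1.521 = -0.656
B has the higher sensitivity.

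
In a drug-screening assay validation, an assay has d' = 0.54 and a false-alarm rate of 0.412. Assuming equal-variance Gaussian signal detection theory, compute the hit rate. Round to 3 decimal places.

z(false-alarm rate) = z(0.412) = -0.2224
z(H) = z(FA) + d' = -0.2224 + 0.54 = 0.3176
hit rate = Φ(0.3176) = 0.6246

hit rate = 0.625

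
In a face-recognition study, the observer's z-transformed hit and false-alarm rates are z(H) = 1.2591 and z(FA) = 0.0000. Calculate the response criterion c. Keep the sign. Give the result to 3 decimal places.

c = -0.630

c = −½·[z(H) + z(FA)] = −½·(1.2591 + 0.0000) = -0.62955
c < 0: the observer has a liberal response bias.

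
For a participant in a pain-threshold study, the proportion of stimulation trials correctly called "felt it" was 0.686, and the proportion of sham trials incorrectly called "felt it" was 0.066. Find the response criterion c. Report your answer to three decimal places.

c = 0.511

Φ⁻¹(0.686) = 0.4845, Φ⁻¹(0.066) = -1.5063
c = −½·[z(H) + z(FA)] = −0.5 × (0.4845 + (-1.5063)) = 0.5109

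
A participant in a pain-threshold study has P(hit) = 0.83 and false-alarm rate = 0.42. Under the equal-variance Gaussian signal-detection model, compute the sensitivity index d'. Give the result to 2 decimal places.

d' = 1.16

Φ⁻¹(H) = Φ⁻¹(0.83) = 0.9542
Φ⁻¹(FA) = Φ⁻¹(0.42) = -0.2019
d' = z(H) − z(FA) = 0.9542 − (-0.2019) = 1.1561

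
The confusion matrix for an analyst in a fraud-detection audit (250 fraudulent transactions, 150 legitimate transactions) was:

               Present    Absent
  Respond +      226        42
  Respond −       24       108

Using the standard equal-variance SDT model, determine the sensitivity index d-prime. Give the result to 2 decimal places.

H = 226/250 = 0.9040
FA = 42/150 = 0.2800
z(H) = z(0.9040) = 1.305
z(FA) = z(0.2800) = -0.583
d' = z(H) − z(FA) = 1.305 − (-0.583) = 1.888

d-prime = 1.89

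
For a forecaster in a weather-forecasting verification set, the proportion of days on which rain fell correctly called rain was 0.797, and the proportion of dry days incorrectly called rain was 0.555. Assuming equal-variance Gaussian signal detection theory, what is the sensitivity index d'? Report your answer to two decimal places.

d' = 0.69

z(0.797) = 0.8310, z(0.555) = 0.1383
d' = z(H) − z(FA) = 0.8310 − 0.1383 = 0.6927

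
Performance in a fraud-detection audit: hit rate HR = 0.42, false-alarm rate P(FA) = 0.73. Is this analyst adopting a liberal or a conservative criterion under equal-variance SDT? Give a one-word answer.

liberal

z(H) = -0.202, z(FA) = 0.613
c = −½·(z(H) + z(FA)) = -0.2055
c < 0 → liberal criterion (biased toward responding “yes”).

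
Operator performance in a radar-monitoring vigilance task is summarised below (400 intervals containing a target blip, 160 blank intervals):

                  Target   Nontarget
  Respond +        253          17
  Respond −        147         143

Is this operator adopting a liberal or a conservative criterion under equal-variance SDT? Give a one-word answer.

z(H) = 0.338, z(FA) = -1.247
c = −½·(z(H) + z(FA)) = 0.4545
c > 0 → conservative criterion (biased toward responding “no”).

conservative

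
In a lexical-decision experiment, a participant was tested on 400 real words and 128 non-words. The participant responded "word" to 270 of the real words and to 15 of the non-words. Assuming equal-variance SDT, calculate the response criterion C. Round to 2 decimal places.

H = 270/400 = 0.6750
FA = 15/128 = 0.1172
z(H) = z(0.6750) = 0.4538
z(FA) = z(0.1172) = -1.1891
c = −½·[z(H) + z(FA)] = −0.5 × (0.4538 + (-1.1891)) = 0.36765
c > 0: the participant has a conservative response bias.

C = 0.37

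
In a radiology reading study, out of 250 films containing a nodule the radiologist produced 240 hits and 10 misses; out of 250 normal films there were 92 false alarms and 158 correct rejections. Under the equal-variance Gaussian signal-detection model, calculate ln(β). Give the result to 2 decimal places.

H = 240/250 = 0.9600
FA = 92/250 = 0.3680
z(0.9600) = 1.751, z(0.3680) = -0.337
ln β = −½·[z(H)² − z(FA)²] = −0.5 × (3.066 − 0.114) = -1.476

ln β = -1.48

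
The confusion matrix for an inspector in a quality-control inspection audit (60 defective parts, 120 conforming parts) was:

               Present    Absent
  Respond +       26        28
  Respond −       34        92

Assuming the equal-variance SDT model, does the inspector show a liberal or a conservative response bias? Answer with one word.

conservative

z(H) = -0.168, z(FA) = -0.728
c = −½·(z(H) + z(FA)) = 0.448
c > 0 → conservative criterion (biased toward responding “no”).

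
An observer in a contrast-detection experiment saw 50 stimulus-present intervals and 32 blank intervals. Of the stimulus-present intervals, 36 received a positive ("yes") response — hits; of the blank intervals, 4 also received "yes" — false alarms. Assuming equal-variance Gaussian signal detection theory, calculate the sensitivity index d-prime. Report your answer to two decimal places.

d-prime = 1.73

H = 36/50 = 0.7200
FA = 4/32 = 0.1250
Φ⁻¹(H) = 0.583
Φ⁻¹(FA) = -1.150
d' = z(H) − z(FA) = 0.583 − (-1.150) = 1.733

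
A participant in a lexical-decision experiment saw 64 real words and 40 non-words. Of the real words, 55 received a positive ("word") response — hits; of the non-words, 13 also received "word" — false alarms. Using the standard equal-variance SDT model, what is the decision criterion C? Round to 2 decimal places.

C = -0.31

H = 55/64 = 0.8594
FA = 13/40 = 0.3250
z(H) = z(0.8594) = 1.078
z(FA) = z(0.3250) = -0.454
c = −½·[z(H) + z(FA)] = −0.5 × (1.078 + (-0.454)) = -0.312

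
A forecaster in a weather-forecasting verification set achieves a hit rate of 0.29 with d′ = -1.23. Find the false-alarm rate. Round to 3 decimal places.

false-alarm rate = 0.751

z(hit rate) = z(0.29) = -0.5534
z(FA) = z(H) − d' = -0.5534 − (-1.23) = 0.6766
false-alarm rate = Φ(0.6766) = 0.7507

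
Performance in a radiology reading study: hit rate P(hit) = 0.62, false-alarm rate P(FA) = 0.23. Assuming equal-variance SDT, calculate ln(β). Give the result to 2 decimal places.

z(H) = z(0.62) = 0.305
z(FA) = z(0.23) = -0.739
ln β = −½·[z(H)² − z(FA)²] = −0.5 × (0.093 − 0.546) = 0.2265

ln β = 0.23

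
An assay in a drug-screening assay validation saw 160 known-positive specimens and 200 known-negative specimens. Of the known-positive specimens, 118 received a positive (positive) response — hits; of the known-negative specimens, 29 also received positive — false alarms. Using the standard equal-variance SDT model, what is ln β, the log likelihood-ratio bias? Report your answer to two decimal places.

H = 118/160 = 0.7375
FA = 29/200 = 0.1450
z(0.7375) = 0.636, z(0.1450) = -1.058
ln β = −½·[z(H)² − z(FA)²] = −0.5 × (0.404 − 1.119) = 0.3575

ln β = 0.36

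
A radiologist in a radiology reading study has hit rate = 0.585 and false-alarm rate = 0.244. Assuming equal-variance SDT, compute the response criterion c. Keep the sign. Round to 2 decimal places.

z(0.585) = 0.2147, z(0.244) = -0.6935
c = −½·[z(H) + z(FA)] = −0.5 × (0.2147 + (-0.6935)) = 0.2394
c > 0: the radiologist has a conservative response bias.

c = 0.24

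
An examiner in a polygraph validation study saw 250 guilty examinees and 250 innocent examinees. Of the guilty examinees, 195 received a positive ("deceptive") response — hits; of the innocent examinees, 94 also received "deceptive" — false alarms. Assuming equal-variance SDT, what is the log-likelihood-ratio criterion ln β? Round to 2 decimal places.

H = 195/250 = 0.7800
FA = 94/250 = 0.3760
z(0.7800) = 0.772, z(0.3760) = -0.316
ln β = −½·[z(H)² − z(FA)²] = −0.5 × (0.596 − 0.100) = -0.248

ln β = -0.25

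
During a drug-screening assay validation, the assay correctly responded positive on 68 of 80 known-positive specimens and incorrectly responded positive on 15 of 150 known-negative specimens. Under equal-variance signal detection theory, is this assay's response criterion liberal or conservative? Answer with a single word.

z(H) = 1.036, z(FA) = -1.282
c = −½·(z(H) + z(FA)) = 0.123
c > 0 → conservative criterion (biased toward responding “no”).

conservative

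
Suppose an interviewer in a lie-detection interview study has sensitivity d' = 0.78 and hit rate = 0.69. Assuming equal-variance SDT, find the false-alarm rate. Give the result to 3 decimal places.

z(hit rate) = z(0.69) = 0.4959
z(FA) = z(H) − d' = 0.4959 − 0.78 = -0.2841
false-alarm rate = Φ(-0.2841) = 0.3882

false-alarm rate = 0.388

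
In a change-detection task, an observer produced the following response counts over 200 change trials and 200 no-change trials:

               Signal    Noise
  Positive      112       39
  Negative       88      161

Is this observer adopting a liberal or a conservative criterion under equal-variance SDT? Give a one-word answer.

conservative

z(H) = 0.151, z(FA) = -0.860
c = −½·(z(H) + z(FA)) = 0.3545
c > 0 → conservative criterion (biased toward responding “no”).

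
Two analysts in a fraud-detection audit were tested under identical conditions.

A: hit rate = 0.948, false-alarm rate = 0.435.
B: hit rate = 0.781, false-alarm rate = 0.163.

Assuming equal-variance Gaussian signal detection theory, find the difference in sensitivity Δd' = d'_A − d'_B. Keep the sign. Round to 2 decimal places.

Δd' = 0.03

A: z(0.948) = 1.626, z(0.435) = -0.164, d' = 1.790
B: z(0.781) = 0.776, z(0.163) = -0.982, d' = 1.758
Δd' = d'_A − d'_B = 1.790 − 1.758 = 0.032
A has the higher sensitivity.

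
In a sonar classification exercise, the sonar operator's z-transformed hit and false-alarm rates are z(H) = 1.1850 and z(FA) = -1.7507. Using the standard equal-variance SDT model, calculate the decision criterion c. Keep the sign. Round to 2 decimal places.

c = −½·[z(H) + z(FA)] = −½·(1.1850 + (-1.7507)) = 0.28285

c = 0.28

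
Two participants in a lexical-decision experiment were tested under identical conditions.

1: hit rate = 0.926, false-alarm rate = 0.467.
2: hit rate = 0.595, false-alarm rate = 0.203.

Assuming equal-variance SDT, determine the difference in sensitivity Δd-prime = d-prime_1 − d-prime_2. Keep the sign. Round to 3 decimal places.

Δd-prime = 0.458

1: z(0.926) = 1.4466, z(0.467) = -0.0828, d' = 1.5294
2: z(0.595) = 0.2404, z(0.203) = -0.8310, d' = 1.0714
Δd' = d'_1 − d'_2 = 1.5294 − 1.0714 = 0.4580
1 has the higher sensitivity.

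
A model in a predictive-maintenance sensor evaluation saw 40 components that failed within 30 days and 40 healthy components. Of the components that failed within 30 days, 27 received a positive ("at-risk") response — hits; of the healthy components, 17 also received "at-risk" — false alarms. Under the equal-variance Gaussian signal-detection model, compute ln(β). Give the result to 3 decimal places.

H = 27/40 = 0.6750
FA = 17/40 = 0.4250
z(H) = z(0.6750) = 0.4538
z(FA) = z(0.4250) = -0.1891
ln β = −½·[z(H)² − z(FA)²] = −0.5 × (0.2059 − 0.0358) = -0.08505

ln β = -0.085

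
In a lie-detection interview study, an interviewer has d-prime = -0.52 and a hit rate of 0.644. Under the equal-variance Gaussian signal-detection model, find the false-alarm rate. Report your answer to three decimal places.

false-alarm rate = 0.813

z(hit rate) = z(0.644) = 0.3692
z(FA) = z(H) − d' = 0.3692 − (-0.52) = 0.8892
false-alarm rate = Φ(0.8892) = 0.8131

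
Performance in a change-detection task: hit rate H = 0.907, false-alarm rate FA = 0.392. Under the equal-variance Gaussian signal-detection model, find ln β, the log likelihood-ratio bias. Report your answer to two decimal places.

Φ⁻¹(H) = 1.323
Φ⁻¹(FA) = -0.274
ln β = −½·[z(H)² − z(FA)²] = −0.5 × (1.750 − 0.075) = -0.8375

ln β = -0.84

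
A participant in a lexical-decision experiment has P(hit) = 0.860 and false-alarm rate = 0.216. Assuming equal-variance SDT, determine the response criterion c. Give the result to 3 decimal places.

z(H) = z(0.860) = 1.0803
z(FA) = z(0.216) = -0.7858
c = −½·[z(H) + z(FA)] = −0.5 × (1.0803 + (-0.7858)) = -0.14725
c < 0: the participant has a liberal response bias.

c = -0.147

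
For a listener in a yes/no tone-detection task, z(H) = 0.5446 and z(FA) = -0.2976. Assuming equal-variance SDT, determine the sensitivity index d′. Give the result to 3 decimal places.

d′ = 0.842

d' = z(H) − z(FA) = 0.5446 − (-0.2976) = 0.8422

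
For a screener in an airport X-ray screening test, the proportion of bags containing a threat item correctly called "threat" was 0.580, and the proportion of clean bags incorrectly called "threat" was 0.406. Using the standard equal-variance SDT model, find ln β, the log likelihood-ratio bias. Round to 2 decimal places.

ln β = 0.01

z(0.580) = 0.202, z(0.406) = -0.238
ln β = −½·[z(H)² − z(FA)²] = −0.5 × (0.041 − 0.057) = 0.008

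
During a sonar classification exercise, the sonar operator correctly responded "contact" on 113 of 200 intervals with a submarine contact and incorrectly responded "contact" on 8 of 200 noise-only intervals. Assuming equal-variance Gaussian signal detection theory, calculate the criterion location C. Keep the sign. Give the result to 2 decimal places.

C = 0.79

H = 113/200 = 0.5650
FA = 8/200 = 0.0400
z(H) = 0.1637
z(FA) = -1.7507
c = −½·[z(H) + z(FA)] = −0.5 × (0.1637 + (-1.7507)) = 0.7935
c > 0: the sonar operator has a conservative response bias.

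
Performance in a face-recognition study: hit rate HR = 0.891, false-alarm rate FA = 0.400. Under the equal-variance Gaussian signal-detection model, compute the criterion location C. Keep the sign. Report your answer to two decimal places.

C = -0.49

Φ⁻¹(H) = 1.232
Φ⁻¹(FA) = -0.253
c = −½·[z(H) + z(FA)] = −0.5 × (1.232 + (-0.253)) = -0.4895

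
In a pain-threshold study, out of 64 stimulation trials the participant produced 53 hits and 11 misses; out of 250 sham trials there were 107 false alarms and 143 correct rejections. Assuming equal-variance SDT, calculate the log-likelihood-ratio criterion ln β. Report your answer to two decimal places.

H = 53/64 = 0.8281
FA = 107/250 = 0.4280
Φ⁻¹(H) = 0.947
Φ⁻¹(FA) = -0.181
ln β = −½·[z(H)² − z(FA)²] = −0.5 × (0.897 − 0.033) = -0.432

ln β = -0.43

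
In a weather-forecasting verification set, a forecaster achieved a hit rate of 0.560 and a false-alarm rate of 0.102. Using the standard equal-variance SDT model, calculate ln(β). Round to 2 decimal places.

Φ⁻¹(H) = 0.151
Φ⁻¹(FA) = -1.270
ln β = −½·[z(H)² − z(FA)²] = −0.5 × (0.023 − 1.613) = 0.795

ln β = 0.80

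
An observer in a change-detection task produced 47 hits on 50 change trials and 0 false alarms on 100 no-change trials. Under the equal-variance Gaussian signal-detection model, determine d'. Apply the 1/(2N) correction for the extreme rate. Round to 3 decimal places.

The false-alarm rate is 0/100 = 0, so apply the 1/(2N) correction: FA → 1/(2·100) = 0.00500.
z(H) = z(0.94000) = 1.5548
z(FA) = z(0.00500) = -2.5758
d' = 1.5548 − (-2.5758) = 4.1306

d' = 4.131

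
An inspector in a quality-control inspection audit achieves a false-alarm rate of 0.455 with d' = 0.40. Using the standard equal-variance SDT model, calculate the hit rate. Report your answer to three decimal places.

hit rate = 0.613

z(false-alarm rate) = z(0.455) = -0.1130
z(H) = z(FA) + d' = -0.1130 + 0.40 = 0.2870
hit rate = Φ(0.2870) = 0.6129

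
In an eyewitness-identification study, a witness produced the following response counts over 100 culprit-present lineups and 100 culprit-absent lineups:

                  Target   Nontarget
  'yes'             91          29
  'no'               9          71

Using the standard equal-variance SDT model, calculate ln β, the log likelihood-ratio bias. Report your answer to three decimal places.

H = 91/100 = 0.9100
FA = 29/100 = 0.2900
z(H) = 1.3408
z(FA) = -0.5534
ln β = −½·[z(H)² − z(FA)²] = −0.5 × (1.7977 − 0.3063) = -0.7457

ln β = -0.746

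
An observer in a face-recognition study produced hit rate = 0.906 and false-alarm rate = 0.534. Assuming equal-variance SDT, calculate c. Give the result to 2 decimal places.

c = -0.70

z(0.906) = 1.317, z(0.534) = 0.085
c = −½·[z(H) + z(FA)] = −0.5 × (1.317 + 0.085) = -0.701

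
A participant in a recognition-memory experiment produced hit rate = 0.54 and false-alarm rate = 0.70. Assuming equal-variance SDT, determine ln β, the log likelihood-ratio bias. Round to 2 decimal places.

ln β = 0.13

Φ⁻¹(H) = Φ⁻¹(0.54) = 0.100
Φ⁻¹(FA) = Φ⁻¹(0.70) = 0.524
ln β = −½·[z(H)² − z(FA)²] = −0.5 × (0.010 − 0.275) = 0.1325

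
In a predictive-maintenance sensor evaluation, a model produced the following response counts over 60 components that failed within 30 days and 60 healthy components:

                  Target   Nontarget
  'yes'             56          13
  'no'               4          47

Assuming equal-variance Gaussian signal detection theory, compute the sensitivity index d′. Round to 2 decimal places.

H = 56/60 = 0.9333
FA = 13/60 = 0.2167
Φ⁻¹(0.9333) = 1.5008, Φ⁻¹(0.2167) = -0.7834
d' = z(H) − z(FA) = 1.5008 − (-0.7834) = 2.2842

d′ = 2.28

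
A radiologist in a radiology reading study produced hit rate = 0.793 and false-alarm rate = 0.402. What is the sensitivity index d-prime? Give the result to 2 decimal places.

Φ⁻¹(H) = Φ⁻¹(0.793) = 0.8169
Φ⁻¹(FA) = Φ⁻¹(0.402) = -0.2482
d' = z(H) − z(FA) = 0.8169 − (-0.2482) = 1.0651

d-prime = 1.07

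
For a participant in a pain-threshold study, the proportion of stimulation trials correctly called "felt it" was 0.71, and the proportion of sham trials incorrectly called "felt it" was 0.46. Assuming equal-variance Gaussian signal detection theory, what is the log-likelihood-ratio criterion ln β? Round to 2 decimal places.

ln β = -0.15

z(H) = 0.553
z(FA) = -0.100
ln β = −½·[z(H)² − z(FA)²] = −0.5 × (0.306 − 0.010) = -0.148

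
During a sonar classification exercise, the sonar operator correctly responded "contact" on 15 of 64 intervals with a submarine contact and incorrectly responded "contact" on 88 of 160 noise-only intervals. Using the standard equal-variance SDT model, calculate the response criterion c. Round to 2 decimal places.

c = 0.30

H = 15/64 = 0.2344
FA = 88/160 = 0.5500
Φ⁻¹(H) = -0.7244
Φ⁻¹(FA) = 0.1257
c = −½·[z(H) + z(FA)] = −0.5 × (-0.7244 + 0.1257) = 0.29935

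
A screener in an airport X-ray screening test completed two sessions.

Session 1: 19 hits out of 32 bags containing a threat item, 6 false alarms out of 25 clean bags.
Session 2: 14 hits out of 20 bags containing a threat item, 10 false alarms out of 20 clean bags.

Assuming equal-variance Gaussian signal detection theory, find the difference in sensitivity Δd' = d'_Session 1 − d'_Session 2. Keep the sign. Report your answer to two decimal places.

Session 1: z(0.5938) = 0.237, z(0.2400) = -0.706, d' = 0.943
Session 2: z(0.7000) = 0.524, z(0.5000) = 0.000, d' = 0.524
Δd' = d'_Session 1 − d'_Session 2 = 0.943 − 0.524 = 0.419
Session 1 has the higher sensitivity.

Δd' = 0.42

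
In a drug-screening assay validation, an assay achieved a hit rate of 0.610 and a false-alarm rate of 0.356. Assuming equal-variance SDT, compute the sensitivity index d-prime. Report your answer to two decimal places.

d-prime = 0.65

z(0.610) = 0.279, z(0.356) = -0.369
d' = z(H) − z(FA) = 0.279 − (-0.369) = 0.648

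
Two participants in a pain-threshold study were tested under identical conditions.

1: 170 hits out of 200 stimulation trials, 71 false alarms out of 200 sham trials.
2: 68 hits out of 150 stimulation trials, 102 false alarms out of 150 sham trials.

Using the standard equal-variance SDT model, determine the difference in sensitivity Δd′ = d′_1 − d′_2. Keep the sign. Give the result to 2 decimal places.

Δd′ = 1.99

1: z(0.8500) = 1.036, z(0.3550) = -0.372, d' = 1.408
2: z(0.4533) = -0.117, z(0.6800) = 0.468, d' = -0.585
Δd' = d'_1 − d'_2 = 1.408 − (-0.585) = 1.993
1 has the higher sensitivity.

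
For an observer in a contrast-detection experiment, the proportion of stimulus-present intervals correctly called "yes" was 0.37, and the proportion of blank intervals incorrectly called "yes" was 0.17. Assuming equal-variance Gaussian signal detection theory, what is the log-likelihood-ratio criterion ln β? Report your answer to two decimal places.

ln β = 0.40

z(H) = z(0.37) = -0.332
z(FA) = z(0.17) = -0.954
ln β = −½·[z(H)² − z(FA)²] = −0.5 × (0.110 − 0.910) = 0.400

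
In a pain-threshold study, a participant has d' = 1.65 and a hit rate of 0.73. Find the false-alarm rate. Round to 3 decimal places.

z(hit rate) = z(0.73) = 0.6128
z(FA) = z(H) − d' = 0.6128 − 1.65 = -1.0372
false-alarm rate = Φ(-1.0372) = 0.1498

false-alarm rate = 0.150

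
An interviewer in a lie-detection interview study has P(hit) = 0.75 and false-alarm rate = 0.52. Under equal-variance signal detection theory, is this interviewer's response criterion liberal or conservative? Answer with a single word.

z(H) = 0.674, z(FA) = 0.050
c = −½·(z(H) + z(FA)) = -0.362
c < 0 → liberal criterion (biased toward responding “yes”).

liberal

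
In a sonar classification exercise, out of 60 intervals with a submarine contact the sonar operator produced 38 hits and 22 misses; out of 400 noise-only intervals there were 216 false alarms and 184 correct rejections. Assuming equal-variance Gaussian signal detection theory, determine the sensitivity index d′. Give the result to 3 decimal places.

H = 38/60 = 0.6333
FA = 216/400 = 0.5400
z(H) = z(0.6333) = 0.3406
z(FA) = z(0.5400) = 0.1004
d' = z(H) − z(FA) = 0.3406 − 0.1004 = 0.2402

d′ = 0.240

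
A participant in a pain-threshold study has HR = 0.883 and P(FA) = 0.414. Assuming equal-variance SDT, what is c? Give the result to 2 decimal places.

c = -0.49

z(H) = z(0.883) = 1.190
z(FA) = z(0.414) = -0.217
c = −½·[z(H) + z(FA)] = −0.5 × (1.190 + (-0.217)) = -0.4865
c < 0: the participant has a liberal response bias.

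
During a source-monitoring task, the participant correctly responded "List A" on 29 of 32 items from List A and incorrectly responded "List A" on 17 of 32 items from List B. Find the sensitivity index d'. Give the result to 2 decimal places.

d' = 1.24

H = 29/32 = 0.9062
FA = 17/32 = 0.5312
z(H) = z(0.9062) = 1.318
z(FA) = z(0.5312) = 0.078
d' = z(H) − z(FA) = 1.318 − 0.078 = 1.240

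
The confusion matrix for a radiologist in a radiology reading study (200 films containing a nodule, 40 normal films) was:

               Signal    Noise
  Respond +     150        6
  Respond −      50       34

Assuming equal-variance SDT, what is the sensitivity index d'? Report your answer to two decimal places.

H = 150/200 = 0.7500
FA = 6/40 = 0.1500
Φ⁻¹(0.7500) = 0.674, Φ⁻¹(0.1500) = -1.036
d' = z(H) − z(FA) = 0.674 − (-1.036) = 1.710

d' = 1.71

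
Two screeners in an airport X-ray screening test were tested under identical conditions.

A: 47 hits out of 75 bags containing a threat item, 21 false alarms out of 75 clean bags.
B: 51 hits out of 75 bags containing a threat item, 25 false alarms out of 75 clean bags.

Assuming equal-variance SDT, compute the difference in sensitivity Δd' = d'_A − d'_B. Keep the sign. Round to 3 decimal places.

Δd' = 0.007

A: z(0.6267) = 0.3231, z(0.2800) = -0.5828, d' = 0.9059
B: z(0.6800) = 0.4677, z(0.3333) = -0.4308, d' = 0.8985
Δd' = d'_A − d'_B = 0.9059 − 0.8985 = 0.0074
A has the higher sensitivity.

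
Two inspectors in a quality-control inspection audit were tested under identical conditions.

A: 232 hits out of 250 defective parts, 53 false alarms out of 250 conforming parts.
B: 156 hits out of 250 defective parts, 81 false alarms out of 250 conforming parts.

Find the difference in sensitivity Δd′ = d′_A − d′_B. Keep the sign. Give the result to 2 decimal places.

Δd′ = 1.49

A: z(0.9280) = 1.461, z(0.2120) = -0.800, d' = 2.261
B: z(0.6240) = 0.316, z(0.3240) = -0.457, d' = 0.773
Δd' = d'_A − d'_B = 2.261 − 0.773 = 1.488
A has the higher sensitivity.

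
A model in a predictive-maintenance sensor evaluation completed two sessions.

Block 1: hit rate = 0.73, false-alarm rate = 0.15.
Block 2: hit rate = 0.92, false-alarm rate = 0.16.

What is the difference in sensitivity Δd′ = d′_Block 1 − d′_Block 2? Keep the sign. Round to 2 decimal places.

Δd′ = -0.75

Block 1: z(0.73) = 0.613, z(0.15) = -1.036, d' = 1.649
Block 2: z(0.92) = 1.405, z(0.16) = -0.994, d' = 2.399
Δd' = d'_Block 1 − d'_Block 2 = 1.649 − 2.399 = -0.750
Block 2 has the higher sensitivity.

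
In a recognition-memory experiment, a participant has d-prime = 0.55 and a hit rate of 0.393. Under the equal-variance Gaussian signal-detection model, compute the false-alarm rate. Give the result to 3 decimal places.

z(hit rate) = z(0.393) = -0.2715
z(FA) = z(H) − d' = -0.2715 − 0.55 = -0.8215
false-alarm rate = Φ(-0.8215) = 0.2057

false-alarm rate = 0.206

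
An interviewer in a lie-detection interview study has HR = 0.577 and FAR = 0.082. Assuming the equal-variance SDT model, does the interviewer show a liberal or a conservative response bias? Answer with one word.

conservative

z(H) = 0.194, z(FA) = -1.392
c = −½·(z(H) + z(FA)) = 0.599
c > 0 → conservative criterion (biased toward responding “no”).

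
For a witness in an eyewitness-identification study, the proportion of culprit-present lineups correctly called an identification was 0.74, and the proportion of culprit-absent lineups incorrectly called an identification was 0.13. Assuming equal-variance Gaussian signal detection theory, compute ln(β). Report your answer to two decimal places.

ln β = 0.43

z(H) = 0.643
z(FA) = -1.126
ln β = −½·[z(H)² − z(FA)²] = −0.5 × (0.413 − 1.268) = 0.4275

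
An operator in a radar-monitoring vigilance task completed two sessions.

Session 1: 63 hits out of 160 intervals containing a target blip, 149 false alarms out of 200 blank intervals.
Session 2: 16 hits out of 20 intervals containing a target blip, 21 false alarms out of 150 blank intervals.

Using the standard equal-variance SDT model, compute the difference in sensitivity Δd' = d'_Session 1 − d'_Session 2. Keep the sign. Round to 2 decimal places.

Δd' = -2.85

Session 1: z(0.3937) = -0.270, z(0.7450) = 0.659, d' = -0.929
Session 2: z(0.8000) = 0.842, z(0.1400) = -1.080, d' = 1.922
Δd' = d'_Session 1 − d'_Session 2 = -0.929 − 1.922 = -2.851
Session 2 has the higher sensitivity.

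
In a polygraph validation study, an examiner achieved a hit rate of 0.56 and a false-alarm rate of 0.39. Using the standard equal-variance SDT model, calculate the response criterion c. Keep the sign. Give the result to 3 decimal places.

c = 0.064

Φ⁻¹(H) = Φ⁻¹(0.56) = 0.1510
Φ⁻¹(FA) = Φ⁻¹(0.39) = -0.2793
c = −½·[z(H) + z(FA)] = −0.5 × (0.1510 + (-0.2793)) = 0.06415
c > 0: the examiner has a conservative response bias.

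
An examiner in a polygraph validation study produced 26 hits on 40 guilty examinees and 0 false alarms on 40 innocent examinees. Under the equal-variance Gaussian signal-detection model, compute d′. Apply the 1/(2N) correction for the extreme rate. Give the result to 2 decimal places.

d′ = 2.63

The false-alarm rate is 0/40 = 0, so apply the 1/(2N) correction: FA → 1/(2·40) = 0.01250.
z(H) = z(0.65000) = 0.385
z(FA) = z(0.01250) = -2.241
d' = 0.385 − (-2.241) = 2.626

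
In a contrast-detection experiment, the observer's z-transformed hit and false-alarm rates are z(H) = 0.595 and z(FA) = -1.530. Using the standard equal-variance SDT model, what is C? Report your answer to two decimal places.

C = 0.47

c = −½·[z(H) + z(FA)] = −½·(0.595 + (-1.530)) = 0.4675
c > 0: the observer has a conservative response bias.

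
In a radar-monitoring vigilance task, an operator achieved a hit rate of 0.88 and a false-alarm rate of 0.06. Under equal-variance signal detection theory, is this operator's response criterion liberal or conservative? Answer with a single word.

z(H) = 1.175, z(FA) = -1.555
c = −½·(z(H) + z(FA)) = 0.190
c > 0 → conservative criterion (biased toward responding “no”).

conservative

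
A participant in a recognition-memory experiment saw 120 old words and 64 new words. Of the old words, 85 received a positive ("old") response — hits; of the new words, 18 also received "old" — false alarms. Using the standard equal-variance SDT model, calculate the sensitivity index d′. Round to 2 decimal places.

H = 85/120 = 0.7083
FA = 18/64 = 0.2812
Φ⁻¹(0.7083) = 0.548, Φ⁻¹(0.2812) = -0.579
d' = z(H) − z(FA) = 0.548 − (-0.579) = 1.127

d′ = 1.13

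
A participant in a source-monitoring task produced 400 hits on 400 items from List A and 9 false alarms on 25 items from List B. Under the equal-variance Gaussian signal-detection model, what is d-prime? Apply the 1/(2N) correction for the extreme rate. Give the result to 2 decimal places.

d-prime = 3.38

The hit rate is 400/400 = 1, so apply the 1/(2N) correction: H → 1 − 1/(2·400) = 0.99875.
z(H) = z(0.99875) = 3.023
z(FA) = z(0.36000) = -0.358
d' = 3.023 − (-0.358) = 3.381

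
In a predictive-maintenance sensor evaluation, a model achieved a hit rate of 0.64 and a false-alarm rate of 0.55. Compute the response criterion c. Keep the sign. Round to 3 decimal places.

Φ⁻¹(H) = 0.3585
Φ⁻¹(FA) = 0.1257
c = −½·[z(H) + z(FA)] = −0.5 × (0.3585 + 0.1257) = -0.2421
c < 0: the model has a liberal response bias.

c = -0.242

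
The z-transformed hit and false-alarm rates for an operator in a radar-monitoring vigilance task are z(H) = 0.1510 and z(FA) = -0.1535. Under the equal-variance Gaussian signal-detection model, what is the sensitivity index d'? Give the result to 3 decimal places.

d' = 0.305

d' = z(H) − z(FA) = 0.1510 − (-0.1535) = 0.3045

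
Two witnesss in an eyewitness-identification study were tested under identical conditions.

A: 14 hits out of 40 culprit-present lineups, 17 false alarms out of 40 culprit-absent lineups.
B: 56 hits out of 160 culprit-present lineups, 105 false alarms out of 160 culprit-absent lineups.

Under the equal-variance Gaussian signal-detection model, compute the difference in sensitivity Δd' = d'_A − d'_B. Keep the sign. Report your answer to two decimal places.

A: z(0.3500) = -0.385, z(0.4250) = -0.189, d' = -0.196
B: z(0.3500) = -0.385, z(0.6562) = 0.402, d' = -0.787
Δd' = d'_A − d'_B = -0.196 − (-0.787) = 0.591
A has the higher sensitivity.

Δd' = 0.59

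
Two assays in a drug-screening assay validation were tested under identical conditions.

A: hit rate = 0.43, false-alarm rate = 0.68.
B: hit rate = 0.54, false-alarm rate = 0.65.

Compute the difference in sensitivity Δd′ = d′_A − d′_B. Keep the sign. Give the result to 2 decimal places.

Δd′ = -0.36

A: z(0.43) = -0.176, z(0.68) = 0.468, d' = -0.644
B: z(0.54) = 0.100, z(0.65) = 0.385, d' = -0.285
Δd' = d'_A − d'_B = -0.644 − (-0.285) = -0.359
B has the higher sensitivity.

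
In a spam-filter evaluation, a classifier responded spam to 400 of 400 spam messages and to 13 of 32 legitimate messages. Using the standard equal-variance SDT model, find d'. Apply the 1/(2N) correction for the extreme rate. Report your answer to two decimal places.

The hit rate is 400/400 = 1, so apply the 1/(2N) correction: H → 1 − 1/(2·400) = 0.99875.
z(H) = z(0.99875) = 3.023
z(FA) = z(0.40625) = -0.237
d' = 3.023 − (-0.237) = 3.260

d' = 3.26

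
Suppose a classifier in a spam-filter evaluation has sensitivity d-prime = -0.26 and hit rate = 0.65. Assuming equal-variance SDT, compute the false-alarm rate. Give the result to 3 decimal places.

z(hit rate) = z(0.65) = 0.3853
z(FA) = z(H) − d' = 0.3853 − (-0.26) = 0.6453
false-alarm rate = Φ(0.6453) = 0.7406

false-alarm rate = 0.741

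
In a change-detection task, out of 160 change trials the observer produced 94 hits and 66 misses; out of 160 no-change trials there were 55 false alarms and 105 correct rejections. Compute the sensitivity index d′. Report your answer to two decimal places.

d′ = 0.62

H = 94/160 = 0.5875
FA = 55/160 = 0.3438
Φ⁻¹(0.5875) = 0.2211, Φ⁻¹(0.3438) = -0.4021
d' = z(H) − z(FA) = 0.2211 − (-0.4021) = 0.6232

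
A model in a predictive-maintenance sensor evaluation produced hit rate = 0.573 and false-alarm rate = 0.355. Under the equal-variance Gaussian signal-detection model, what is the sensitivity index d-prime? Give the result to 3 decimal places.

d-prime = 0.556

Φ⁻¹(H) = Φ⁻¹(0.573) = 0.1840
Φ⁻¹(FA) = Φ⁻¹(0.355) = -0.3719
d' = z(H) − z(FA) = 0.1840 − (-0.3719) = 0.5559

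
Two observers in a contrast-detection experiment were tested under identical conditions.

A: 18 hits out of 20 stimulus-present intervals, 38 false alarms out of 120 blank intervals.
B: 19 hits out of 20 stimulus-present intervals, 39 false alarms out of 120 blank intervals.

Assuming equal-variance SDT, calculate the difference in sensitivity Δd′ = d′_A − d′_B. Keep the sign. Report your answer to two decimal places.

Δd′ = -0.34

A: z(0.9000) = 1.282, z(0.3167) = -0.477, d' = 1.759
B: z(0.9500) = 1.645, z(0.3250) = -0.454, d' = 2.099
Δd' = d'_A − d'_B = 1.759 − 2.099 = -0.340
B has the higher sensitivity.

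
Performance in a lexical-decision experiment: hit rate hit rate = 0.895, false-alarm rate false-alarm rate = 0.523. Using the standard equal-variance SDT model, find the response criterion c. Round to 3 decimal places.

c = -0.656

Φ⁻¹(H) = Φ⁻¹(0.895) = 1.2536
Φ⁻¹(FA) = Φ⁻¹(0.523) = 0.0577
c = −½·[z(H) + z(FA)] = −0.5 × (1.2536 + 0.0577) = -0.65565
c < 0: the participant has a liberal response bias.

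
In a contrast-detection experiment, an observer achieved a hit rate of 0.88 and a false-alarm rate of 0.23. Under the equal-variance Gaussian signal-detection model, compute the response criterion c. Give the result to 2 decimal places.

c = -0.22

z(H) = 1.175
z(FA) = -0.739
c = −½·[z(H) + z(FA)] = −0.5 × (1.175 + (-0.739)) = -0.218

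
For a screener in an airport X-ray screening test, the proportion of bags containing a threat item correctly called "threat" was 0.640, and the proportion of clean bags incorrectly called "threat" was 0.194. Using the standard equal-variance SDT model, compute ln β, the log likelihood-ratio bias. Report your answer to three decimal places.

z(H) = z(0.640) = 0.3585
z(FA) = z(0.194) = -0.8633
ln β = −½·[z(H)² − z(FA)²] = −0.5 × (0.1285 − 0.7453) = 0.3084

ln β = 0.308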